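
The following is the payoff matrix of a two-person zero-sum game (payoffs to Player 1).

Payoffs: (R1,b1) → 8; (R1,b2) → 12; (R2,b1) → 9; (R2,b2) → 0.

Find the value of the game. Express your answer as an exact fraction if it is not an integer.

Row minima: R1 → 8, R2 → 0; maximin = 8.
Column maxima: b1 → 9, b2 → 12; minimax = 9.
8 ≠ 9, so there is no saddle point; optimal play is mixed.
Let Player 1 play R1 with probability p. Expected payoff against b1: 8p + 9(1−p) = −p + 9; against b2: 12p + 0(1−p) = 12p.
Setting these equal: −p + 9 = 12p ⇒ −13p = -9 ⇒ p = 9/13, and the value is (-1)·(9/13) + 9 = 108/13.
For Player 2: with q = P(b1), equating R1's and R2's payoffs gives −4q + 12 = 9q ⇒ q = 12/13.

108/13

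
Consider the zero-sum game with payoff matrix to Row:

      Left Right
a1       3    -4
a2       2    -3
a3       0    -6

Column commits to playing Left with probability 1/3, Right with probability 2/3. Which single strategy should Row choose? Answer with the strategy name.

a2

Expected payoff of a1: (1/3)·3 + (2/3)·(-4) = -5/3.
Expected payoff of a2: (1/3)·2 + (2/3)·(-3) = -4/3.
Expected payoff of a3: (1/3)·0 + (2/3)·(-6) = -4.
The largest is -4/3, so Row's best response is a2.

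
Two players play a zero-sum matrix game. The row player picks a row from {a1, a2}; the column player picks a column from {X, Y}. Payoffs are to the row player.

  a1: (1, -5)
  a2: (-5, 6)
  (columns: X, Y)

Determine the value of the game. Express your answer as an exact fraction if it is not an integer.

-19/17

Row minima: a1 → -5, a2 → -5; maximin = -5.
Column maxima: X → 1, Y → 6; minimax = 1.
-5 ≠ 1, so there is no saddle point; optimal play is mixed.
Let the row player play a1 with probability p. Expected payoff against X: 1p + (-5)(1−p) = 6p − 5; against Y: (-5)p + 6(1−p) = −11p + 6.
Setting these equal: 6p − 5 = −11p + 6 ⇒ 17p = 11 ⇒ p = 11/17, and the value is (6)·(11/17) − 5 = -19/17.
For the column player: with q = P(X), equating a1's and a2's payoffs gives 6q − 5 = −11q + 6 ⇒ q = 11/17.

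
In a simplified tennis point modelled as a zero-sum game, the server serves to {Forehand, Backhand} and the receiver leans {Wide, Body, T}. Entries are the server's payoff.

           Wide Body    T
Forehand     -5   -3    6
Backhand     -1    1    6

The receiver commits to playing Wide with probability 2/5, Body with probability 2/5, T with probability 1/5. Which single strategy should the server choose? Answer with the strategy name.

Backhand

Expected payoff of Forehand: (2/5)·(-5) + (2/5)·(-3) + (1/5)·6 = -2.
Expected payoff of Backhand: (2/5)·(-1) + (2/5)·1 + (1/5)·6 = 6/5.
The largest is 6/5, so the server's best response is Backhand.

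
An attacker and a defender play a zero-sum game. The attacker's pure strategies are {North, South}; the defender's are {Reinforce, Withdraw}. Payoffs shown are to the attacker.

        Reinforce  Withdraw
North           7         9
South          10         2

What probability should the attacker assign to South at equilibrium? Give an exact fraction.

1/5

Row minima: North → 7, South → 2; maximin = 7.
Column maxima: Reinforce → 10, Withdraw → 9; minimax = 9.
7 ≠ 9, so there is no saddle point; optimal play is mixed.
Let the attacker play North with probability p. Expected payoff against Reinforce: 7p + 10(1−p) = −3p + 10; against Withdraw: 9p + 2(1−p) = 7p + 2.
Setting these equal: −3p + 10 = 7p + 2 ⇒ −10p = -8 ⇒ p = 4/5, and the value is (-3)·(4/5) + 10 = 38/5.
For the defender: with q = P(Reinforce), equating North's and South's payoffs gives −2q + 9 = 8q + 2 ⇒ q = 7/10.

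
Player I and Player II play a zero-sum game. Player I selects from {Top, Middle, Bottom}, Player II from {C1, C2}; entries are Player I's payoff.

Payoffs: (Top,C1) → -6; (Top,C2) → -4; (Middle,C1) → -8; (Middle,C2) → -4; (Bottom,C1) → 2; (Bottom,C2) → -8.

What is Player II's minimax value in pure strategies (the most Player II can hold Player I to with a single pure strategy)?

-4

Column maxima: C1 → 2, C2 → -4.
The smallest of these is -4.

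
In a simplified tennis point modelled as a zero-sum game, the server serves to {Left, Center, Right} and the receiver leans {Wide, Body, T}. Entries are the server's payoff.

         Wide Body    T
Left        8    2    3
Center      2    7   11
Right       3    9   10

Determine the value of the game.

Row minima: Left → 2, Center → 2, Right → 3; maximin = 3.
Column maxima: Wide → 8, Body → 9, T → 11; minimax = 8.
3 ≠ 8, so there is no saddle point; optimal play is mixed.
T is strictly dominated by Body (it gives the server strictly more in every row), so the receiver never plays it.
With T eliminated, Center is strictly dominated by Right (Right gives the server strictly more in every remaining column), so the server never plays it.
On the remaining 2×2 (Left, Right vs Wide, Body):
Let the server play Left with probability p. Expected payoff against Wide: 8p + 3(1−p) = 5p + 3; against Body: 2p + 9(1−p) = −7p + 9.
Setting these equal: 5p + 3 = −7p + 9 ⇒ 12p = 6 ⇒ p = 1/2, and the value is (5)·(1/2) + 3 = 11/2.
For the receiver: with q = P(Wide), equating Left's and Right's payoffs gives 6q + 2 = −6q + 9 ⇒ q = 7/12.

11/2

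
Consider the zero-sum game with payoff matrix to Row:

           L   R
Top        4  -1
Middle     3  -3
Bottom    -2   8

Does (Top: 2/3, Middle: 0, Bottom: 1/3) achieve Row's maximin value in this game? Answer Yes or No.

Against L this mix gives (2/3)·4 + (1/3)·(-2) = 2.
Against R this mix gives (2/3)·(-1) + (1/3)·8 = 2.
All of Column's active replies (L, R) yield 2, and no column does worse for Row. The mix makes Column indifferent and guarantees 2, so it is optimal.

Yes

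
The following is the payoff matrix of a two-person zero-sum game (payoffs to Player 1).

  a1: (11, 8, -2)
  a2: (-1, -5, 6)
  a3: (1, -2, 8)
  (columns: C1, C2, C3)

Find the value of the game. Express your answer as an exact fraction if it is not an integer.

3

Row minima: a1 → -2, a2 → -5, a3 → -2; maximin = -2.
Column maxima: C1 → 11, C2 → 8, C3 → 8; minimax = 8.
-2 ≠ 8, so there is no saddle point; optimal play is mixed.
a2 is strictly dominated by a3, so Player 1 never plays it.
C1 is strictly dominated by C2 (it gives Player 1 strictly more in every row), so Player 2 never plays it.
On the remaining 2×2 (a1, a3 vs C2, C3):
Let Player 1 play a1 with probability p. Expected payoff against C2: 8p + (-2)(1−p) = 10p − 2; against C3: (-2)p + 8(1−p) = −10p + 8.
Setting these equal: 10p − 2 = −10p + 8 ⇒ 20p = 10 ⇒ p = 1/2, and the value is (10)·(1/2) − 2 = 3.
For Player 2: with q = P(C2), equating a1's and a3's payoffs gives 10q − 2 = −10q + 8 ⇒ q = 1/2.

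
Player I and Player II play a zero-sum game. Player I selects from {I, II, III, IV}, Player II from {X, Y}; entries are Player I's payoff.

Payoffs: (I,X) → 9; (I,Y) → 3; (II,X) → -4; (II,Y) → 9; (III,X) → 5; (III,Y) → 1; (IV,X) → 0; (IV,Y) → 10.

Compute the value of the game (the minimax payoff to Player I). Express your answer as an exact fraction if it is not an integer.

45/8

Row minima: I → 3, II → -4, III → 1, IV → 0; maximin = 3.
Column maxima: X → 9, Y → 10; minimax = 9.
3 ≠ 9, so there is no saddle point; optimal play is mixed.
II is strictly dominated by IV, so Player I never plays it.
III is strictly dominated by I, so Player I never plays it.
On the remaining 2×2 (I, IV vs X, Y):
Let Player I play I with probability p. Expected payoff against X: 9p + 0(1−p) = 9p; against Y: 3p + 10(1−p) = −7p + 10.
Setting these equal: 9p = −7p + 10 ⇒ 16p = 10 ⇒ p = 5/8, and the value is (9)·(5/8) = 45/8.
For Player II: with q = P(X), equating I's and IV's payoffs gives 6q + 3 = −10q + 10 ⇒ q = 7/16.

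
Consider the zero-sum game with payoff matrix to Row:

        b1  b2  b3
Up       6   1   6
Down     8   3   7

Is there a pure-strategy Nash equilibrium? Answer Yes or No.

Row minima: Up → 1, Down → 3; maximin = 3.
Column maxima: b1 → 8, b2 → 3, b3 → 7; minimax = 3.
maximin = minimax = 3, so a saddle point exists.

Yes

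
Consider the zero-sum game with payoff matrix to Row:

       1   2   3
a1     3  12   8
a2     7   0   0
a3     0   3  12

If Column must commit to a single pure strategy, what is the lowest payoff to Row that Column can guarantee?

Column maxima: 1 → 7, 2 → 12, 3 → 12.
The smallest of these is 7.

7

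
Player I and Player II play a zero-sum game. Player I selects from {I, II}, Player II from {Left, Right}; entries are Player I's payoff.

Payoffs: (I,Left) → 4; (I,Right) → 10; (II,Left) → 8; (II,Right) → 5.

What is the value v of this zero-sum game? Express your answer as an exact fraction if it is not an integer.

20/3

Row minima: I → 4, II → 5; maximin = 5.
Column maxima: Left → 8, Right → 10; minimax = 8.
5 ≠ 8, so there is no saddle point; optimal play is mixed.
Let Player I play I with probability p. Expected payoff against Left: 4p + 8(1−p) = −4p + 8; against Right: 10p + 5(1−p) = 5p + 5.
Setting these equal: −4p + 8 = 5p + 5 ⇒ −9p = -3 ⇒ p = 1/3, and the value is (-4)·(1/3) + 8 = 20/3.
For Player II: with q = P(Left), equating I's and II's payoffs gives −6q + 10 = 3q + 5 ⇒ q = 5/9.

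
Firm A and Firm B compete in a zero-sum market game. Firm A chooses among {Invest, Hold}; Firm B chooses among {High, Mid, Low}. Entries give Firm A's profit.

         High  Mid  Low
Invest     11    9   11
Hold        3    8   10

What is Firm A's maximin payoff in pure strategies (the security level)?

9

Row minima: Invest → 9, Hold → 3.
The best of these is 9.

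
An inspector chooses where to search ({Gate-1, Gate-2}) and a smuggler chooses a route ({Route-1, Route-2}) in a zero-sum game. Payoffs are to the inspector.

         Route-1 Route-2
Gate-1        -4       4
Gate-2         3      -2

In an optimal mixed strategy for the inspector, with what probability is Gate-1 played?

5/13

Row minima: Gate-1 → -4, Gate-2 → -2; maximin = -2.
Column maxima: Route-1 → 3, Route-2 → 4; minimax = 3.
-2 ≠ 3, so there is no saddle point; optimal play is mixed.
Let the inspector play Gate-1 with probability p. Expected payoff against Route-1: (-4)p + 3(1−p) = −7p + 3; against Route-2: 4p + (-2)(1−p) = 6p − 2.
Setting these equal: −7p + 3 = 6p − 2 ⇒ −13p = -5 ⇒ p = 5/13, and the value is (-7)·(5/13) + 3 = 4/13.
For the smuggler: with q = P(Route-1), equating Gate-1's and Gate-2's payoffs gives −8q + 4 = 5q − 2 ⇒ q = 6/13.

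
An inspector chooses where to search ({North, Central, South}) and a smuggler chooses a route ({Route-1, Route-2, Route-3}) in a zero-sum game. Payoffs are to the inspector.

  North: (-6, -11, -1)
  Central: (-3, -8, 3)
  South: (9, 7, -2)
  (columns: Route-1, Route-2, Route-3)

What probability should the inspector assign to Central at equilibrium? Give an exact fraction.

9/20

Row minima: North → -11, Central → -8, South → -2; maximin = -2.
Column maxima: Route-1 → 9, Route-2 → 7, Route-3 → 3; minimax = 3.
-2 ≠ 3, so there is no saddle point; optimal play is mixed.
North is strictly dominated by Central, so the inspector never plays it.
Route-1 is strictly dominated by Route-2 (it gives the inspector strictly more in every row), so the smuggler never plays it.
On the remaining 2×2 (Central, South vs Route-2, Route-3):
Let the inspector play Central with probability p. Expected payoff against Route-2: (-8)p + 7(1−p) = −15p + 7; against Route-3: 3p + (-2)(1−p) = 5p − 2.
Setting these equal: −15p + 7 = 5p − 2 ⇒ −20p = -9 ⇒ p = 9/20, and the value is (-15)·(9/20) + 7 = 1/4.
For the smuggler: with q = P(Route-2), equating Central's and South's payoffs gives −11q + 3 = 9q − 2 ⇒ q = 1/4.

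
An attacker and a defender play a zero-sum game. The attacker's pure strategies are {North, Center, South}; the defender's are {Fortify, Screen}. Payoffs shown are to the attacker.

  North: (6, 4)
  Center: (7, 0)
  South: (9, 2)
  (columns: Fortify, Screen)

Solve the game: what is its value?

4

Row minima: North → 4, Center → 0, South → 2; maximin = 4.
Column maxima: Fortify → 9, Screen → 4; minimax = 4.
Since maximin = minimax = 4, there is a saddle point and the value is 4.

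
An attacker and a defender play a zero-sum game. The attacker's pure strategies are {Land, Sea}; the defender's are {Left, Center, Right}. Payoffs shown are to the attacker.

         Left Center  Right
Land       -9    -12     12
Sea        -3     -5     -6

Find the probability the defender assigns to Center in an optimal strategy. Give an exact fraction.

Row minima: Land → -12, Sea → -6; maximin = -6.
Column maxima: Left → -3, Center → -5, Right → 12; minimax = -5.
-6 ≠ -5, so there is no saddle point; optimal play is mixed.
Left is strictly dominated by Center (it gives the attacker strictly more in every row), so the defender never plays it.
On the remaining 2×2 (Land, Sea vs Center, Right):
Let the attacker play Land with probability p. Expected payoff against Center: (-12)p + (-5)(1−p) = −7p − 5; against Right: 12p + (-6)(1−p) = 18p − 6.
Setting these equal: −7p − 5 = 18p − 6 ⇒ −25p = -1 ⇒ p = 1/25, and the value is (-7)·(1/25) − 5 = -132/25.
For the defender: with q = P(Center), equating Land's and Sea's payoffs gives −24q + 12 = q − 6 ⇒ q = 18/25.

18/25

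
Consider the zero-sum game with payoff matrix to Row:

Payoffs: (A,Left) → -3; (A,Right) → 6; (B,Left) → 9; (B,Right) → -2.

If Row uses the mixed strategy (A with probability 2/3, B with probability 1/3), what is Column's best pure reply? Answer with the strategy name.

Left

If Column plays Left, Row's expected payoff is (2/3)·(-3) + (1/3)·9 = 1.
If Column plays Right, Row's expected payoff is (2/3)·6 + (1/3)·(-2) = 10/3.
Column minimizes Row's payoff; the smallest is 1, so the best response is Left.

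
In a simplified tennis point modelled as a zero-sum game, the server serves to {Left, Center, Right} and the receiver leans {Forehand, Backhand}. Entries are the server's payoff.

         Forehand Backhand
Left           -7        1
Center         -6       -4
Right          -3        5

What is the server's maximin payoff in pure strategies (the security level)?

Row minima: Left → -7, Center → -6, Right → -3.
The best of these is -3.

-3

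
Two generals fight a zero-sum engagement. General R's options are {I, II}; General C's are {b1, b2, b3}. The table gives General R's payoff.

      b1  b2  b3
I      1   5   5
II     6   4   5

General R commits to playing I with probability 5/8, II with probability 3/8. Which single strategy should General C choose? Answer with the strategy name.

b1

If General C plays b1, General R's expected payoff is (5/8)·1 + (3/8)·6 = 23/8.
If General C plays b2, General R's expected payoff is (5/8)·5 + (3/8)·4 = 37/8.
If General C plays b3, General R's expected payoff is (5/8)·5 + (3/8)·5 = 5.
General C minimizes General R's payoff; the smallest is 23/8, so the best response is b1.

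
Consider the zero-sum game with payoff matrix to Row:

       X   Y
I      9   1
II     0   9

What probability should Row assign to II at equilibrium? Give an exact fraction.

Row minima: I → 1, II → 0; maximin = 1.
Column maxima: X → 9, Y → 9; minimax = 9.
1 ≠ 9, so there is no saddle point; optimal play is mixed.
Let Row play I with probability p. Expected payoff against X: 9p + 0(1−p) = 9p; against Y: 1p + 9(1−p) = −8p + 9.
Setting these equal: 9p = −8p + 9 ⇒ 17p = 9 ⇒ p = 9/17, and the value is (9)·(9/17) = 81/17.
For Column: with q = P(X), equating I's and II's payoffs gives 8q + 1 = −9q + 9 ⇒ q = 8/17.

8/17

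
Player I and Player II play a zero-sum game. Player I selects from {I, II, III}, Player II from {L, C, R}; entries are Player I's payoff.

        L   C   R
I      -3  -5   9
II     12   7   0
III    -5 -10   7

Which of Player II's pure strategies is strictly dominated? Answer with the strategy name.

L

C holds Player I's payoff strictly below L in every row: -5 < -3, 7 < 12, -10 < -5.
So L is strictly dominated for Player II.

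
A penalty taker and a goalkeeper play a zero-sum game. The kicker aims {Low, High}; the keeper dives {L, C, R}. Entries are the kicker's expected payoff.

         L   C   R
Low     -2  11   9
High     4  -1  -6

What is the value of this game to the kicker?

8/7

Row minima: Low → -2, High → -6; maximin = -2.
Column maxima: L → 4, C → 11, R → 9; minimax = 4.
-2 ≠ 4, so there is no saddle point; optimal play is mixed.
C is strictly dominated by R (it gives the kicker strictly more in every row), so the keeper never plays it.
On the remaining 2×2 (Low, High vs L, R):
Let the kicker play Low with probability p. Expected payoff against L: (-2)p + 4(1−p) = −6p + 4; against R: 9p + (-6)(1−p) = 15p − 6.
Setting these equal: −6p + 4 = 15p − 6 ⇒ −21p = -10 ⇒ p = 10/21, and the value is (-6)·(10/21) + 4 = 8/7.
For the keeper: with q = P(L), equating Low's and High's payoffs gives −11q + 9 = 10q − 6 ⇒ q = 5/7.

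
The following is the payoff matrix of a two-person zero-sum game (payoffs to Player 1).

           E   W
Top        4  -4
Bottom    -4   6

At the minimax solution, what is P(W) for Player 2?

4/9

Row minima: Top → -4, Bottom → -4; maximin = -4.
Column maxima: E → 4, W → 6; minimax = 4.
-4 ≠ 4, so there is no saddle point; optimal play is mixed.
Let Player 1 play Top with probability p. Expected payoff against E: 4p + (-4)(1−p) = 8p − 4; against W: (-4)p + 6(1−p) = −10p + 6.
Setting these equal: 8p − 4 = −10p + 6 ⇒ 18p = 10 ⇒ p = 5/9, and the value is (8)·(5/9) − 4 = 4/9.
For Player 2: with q = P(E), equating Top's and Bottom's payoffs gives 8q − 4 = −10q + 6 ⇒ q = 5/9.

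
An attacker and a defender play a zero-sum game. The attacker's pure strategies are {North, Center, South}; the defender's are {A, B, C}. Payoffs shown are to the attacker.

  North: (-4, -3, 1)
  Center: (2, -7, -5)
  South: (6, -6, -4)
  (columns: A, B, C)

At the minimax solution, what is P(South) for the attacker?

1/13

Row minima: North → -4, Center → -7, South → -6; maximin = -4.
Column maxima: A → 6, B → -3, C → 1; minimax = -3.
-4 ≠ -3, so there is no saddle point; optimal play is mixed.
Center is strictly dominated by South, so the attacker never plays it.
C is strictly dominated by B (it gives the attacker strictly more in every row), so the defender never plays it.
On the remaining 2×2 (North, South vs A, B):
Let the attacker play North with probability p. Expected payoff against A: (-4)p + 6(1−p) = −10p + 6; against B: (-3)p + (-6)(1−p) = 3p − 6.
Setting these equal: −10p + 6 = 3p − 6 ⇒ −13p = -12 ⇒ p = 12/13, and the value is (-10)·(12/13) + 6 = -42/13.
For the defender: with q = P(A), equating North's and South's payoffs gives −q − 3 = 12q − 6 ⇒ q = 3/13.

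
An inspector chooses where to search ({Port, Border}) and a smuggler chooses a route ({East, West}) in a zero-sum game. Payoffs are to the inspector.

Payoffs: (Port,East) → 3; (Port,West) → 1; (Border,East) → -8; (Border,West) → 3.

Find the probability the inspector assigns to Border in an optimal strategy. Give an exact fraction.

2/13

Row minima: Port → 1, Border → -8; maximin = 1.
Column maxima: East → 3, West → 3; minimax = 3.
1 ≠ 3, so there is no saddle point; optimal play is mixed.
Let the inspector play Port with probability p. Expected payoff against East: 3p + (-8)(1−p) = 11p − 8; against West: 1p + 3(1−p) = −2p + 3.
Setting these equal: 11p − 8 = −2p + 3 ⇒ 13p = 11 ⇒ p = 11/13, and the value is (11)·(11/13) − 8 = 17/13.
For the smuggler: with q = P(East), equating Port's and Border's payoffs gives 2q + 1 = −11q + 3 ⇒ q = 2/13.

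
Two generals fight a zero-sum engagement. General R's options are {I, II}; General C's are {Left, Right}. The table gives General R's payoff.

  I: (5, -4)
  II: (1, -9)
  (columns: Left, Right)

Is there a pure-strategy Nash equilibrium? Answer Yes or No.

Row minima: I → -4, II → -9; maximin = -4.
Column maxima: Left → 5, Right → -4; minimax = -4.
maximin = minimax = -4, so a saddle point exists.

Yes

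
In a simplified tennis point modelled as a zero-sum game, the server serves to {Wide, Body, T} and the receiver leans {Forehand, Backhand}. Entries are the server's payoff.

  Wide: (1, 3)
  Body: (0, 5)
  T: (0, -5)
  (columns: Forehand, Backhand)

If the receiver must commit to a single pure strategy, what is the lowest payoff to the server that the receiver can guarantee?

1

Column maxima: Forehand → 1, Backhand → 5.
The smallest of these is 1.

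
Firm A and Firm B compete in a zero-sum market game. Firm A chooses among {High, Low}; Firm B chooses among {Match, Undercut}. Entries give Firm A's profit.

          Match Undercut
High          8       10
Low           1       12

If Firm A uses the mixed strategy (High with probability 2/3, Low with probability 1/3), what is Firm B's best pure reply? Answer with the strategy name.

If Firm B plays Match, Firm A's expected payoff is (2/3)·8 + (1/3)·1 = 17/3.
If Firm B plays Undercut, Firm A's expected payoff is (2/3)·10 + (1/3)·12 = 32/3.
Firm B minimizes Firm A's payoff; the smallest is 17/3, so the best response is Match.

Match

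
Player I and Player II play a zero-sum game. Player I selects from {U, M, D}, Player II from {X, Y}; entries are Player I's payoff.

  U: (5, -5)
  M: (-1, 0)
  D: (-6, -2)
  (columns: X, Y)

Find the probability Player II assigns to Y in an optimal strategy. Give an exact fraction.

Row minima: U → -5, M → -1, D → -6; maximin = -1.
Column maxima: X → 5, Y → 0; minimax = 0.
-1 ≠ 0, so there is no saddle point; optimal play is mixed.
D is strictly dominated by M, so Player I never plays it.
On the remaining 2×2 (U, M vs X, Y):
Let Player I play U with probability p. Expected payoff against X: 5p + (-1)(1−p) = 6p − 1; against Y: (-5)p + 0(1−p) = −5p.
Setting these equal: 6p − 1 = −5p ⇒ 11p = 1 ⇒ p = 1/11, and the value is (6)·(1/11) − 1 = -5/11.
For Player II: with q = P(X), equating U's and M's payoffs gives 10q − 5 = −q ⇒ q = 5/11.

6/11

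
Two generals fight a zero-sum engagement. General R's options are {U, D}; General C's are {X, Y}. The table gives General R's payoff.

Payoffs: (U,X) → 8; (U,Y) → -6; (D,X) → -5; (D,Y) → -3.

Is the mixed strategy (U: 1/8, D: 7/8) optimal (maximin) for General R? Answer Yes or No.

Yes

Against X this mix gives (1/8)·8 + (7/8)·(-5) = -27/8.
Against Y this mix gives (1/8)·(-6) + (7/8)·(-3) = -27/8.
All of General C's active replies (X, Y) yield -27/8, and no column does worse for General R. The mix makes General C indifferent and guarantees -27/8, so it is optimal.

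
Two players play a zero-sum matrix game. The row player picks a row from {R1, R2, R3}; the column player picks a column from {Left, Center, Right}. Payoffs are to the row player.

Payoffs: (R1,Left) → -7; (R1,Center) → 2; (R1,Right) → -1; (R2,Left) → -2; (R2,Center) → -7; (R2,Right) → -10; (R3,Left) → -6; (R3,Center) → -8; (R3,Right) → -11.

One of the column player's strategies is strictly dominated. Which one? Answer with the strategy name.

Right holds the row player's payoff strictly below Center in every row: -1 < 2, -10 < -7, -11 < -8.
So Center is strictly dominated for the column player.

Center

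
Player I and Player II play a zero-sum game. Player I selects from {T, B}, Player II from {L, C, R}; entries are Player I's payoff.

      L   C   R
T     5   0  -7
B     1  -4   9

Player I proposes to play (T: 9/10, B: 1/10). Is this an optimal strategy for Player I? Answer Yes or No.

No

Against L this mix gives (9/10)·5 + (1/10)·1 = 23/5.
Against C this mix gives (9/10)·0 + (1/10)·(-4) = -2/5.
Against R this mix gives (9/10)·(-7) + (1/10)·9 = -27/5.
Player II will play R, holding Player I to -27/5. Shifting weight toward the row that does better against R would raise this floor (the equalizing mix achieves -7/5 against both R and C), so the proposed strategy is not optimal.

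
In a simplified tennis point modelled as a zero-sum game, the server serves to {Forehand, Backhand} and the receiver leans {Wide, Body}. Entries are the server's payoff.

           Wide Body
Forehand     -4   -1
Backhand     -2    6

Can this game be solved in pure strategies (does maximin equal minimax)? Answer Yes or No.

Yes

Row minima: Forehand → -4, Backhand → -2; maximin = -2.
Column maxima: Wide → -2, Body → 6; minimax = -2.
maximin = minimax = -2, so a saddle point exists.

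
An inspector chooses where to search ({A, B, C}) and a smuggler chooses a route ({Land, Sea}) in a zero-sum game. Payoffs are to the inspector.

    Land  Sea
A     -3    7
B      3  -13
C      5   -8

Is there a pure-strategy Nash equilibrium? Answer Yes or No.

No

Row minima: A → -3, B → -13, C → -8; maximin = -3.
Column maxima: Land → 5, Sea → 7; minimax = 5.
-3 ≠ 5, so no pure-strategy equilibrium exists.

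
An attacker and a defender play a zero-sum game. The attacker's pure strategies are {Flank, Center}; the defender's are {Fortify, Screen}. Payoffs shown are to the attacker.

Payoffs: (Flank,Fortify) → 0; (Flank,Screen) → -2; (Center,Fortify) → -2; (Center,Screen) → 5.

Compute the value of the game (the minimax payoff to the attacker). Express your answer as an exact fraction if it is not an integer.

Row minima: Flank → -2, Center → -2; maximin = -2.
Column maxima: Fortify → 0, Screen → 5; minimax = 0.
-2 ≠ 0, so there is no saddle point; optimal play is mixed.
Let the attacker play Flank with probability p. Expected payoff against Fortify: 0p + (-2)(1−p) = 2p − 2; against Screen: (-2)p + 5(1−p) = −7p + 5.
Setting these equal: 2p − 2 = −7p + 5 ⇒ 9p = 7 ⇒ p = 7/9, and the value is (2)·(7/9) − 2 = -4/9.
For the defender: with q = P(Fortify), equating Flank's and Center's payoffs gives 2q − 2 = −7q + 5 ⇒ q = 7/9.

-4/9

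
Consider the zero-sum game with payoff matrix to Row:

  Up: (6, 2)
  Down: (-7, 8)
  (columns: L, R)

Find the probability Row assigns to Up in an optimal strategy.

15/19

Row minima: Up → 2, Down → -7; maximin = 2.
Column maxima: L → 6, R → 8; minimax = 6.
2 ≠ 6, so there is no saddle point; optimal play is mixed.
Let Row play Up with probability p. Expected payoff against L: 6p + (-7)(1−p) = 13p − 7; against R: 2p + 8(1−p) = −6p + 8.
Setting these equal: 13p − 7 = −6p + 8 ⇒ 19p = 15 ⇒ p = 15/19, and the value is (13)·(15/19) − 7 = 62/19.
For Column: with q = P(L), equating Up's and Down's payoffs gives 4q + 2 = −15q + 8 ⇒ q = 6/19.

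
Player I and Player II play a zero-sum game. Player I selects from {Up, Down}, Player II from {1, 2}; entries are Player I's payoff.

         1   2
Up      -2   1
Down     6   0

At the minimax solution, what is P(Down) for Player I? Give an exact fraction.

Row minima: Up → -2, Down → 0; maximin = 0.
Column maxima: 1 → 6, 2 → 1; minimax = 1.
0 ≠ 1, so there is no saddle point; optimal play is mixed.
Let Player I play Up with probability p. Expected payoff against 1: (-2)p + 6(1−p) = −8p + 6; against 2: 1p + 0(1−p) = p.
Setting these equal: −8p + 6 = p ⇒ −9p = -6 ⇒ p = 2/3, and the value is (-8)·(2/3) + 6 = 2/3.
For Player II: with q = P(1), equating Up's and Down's payoffs gives −3q + 1 = 6q ⇒ q = 1/9.

1/3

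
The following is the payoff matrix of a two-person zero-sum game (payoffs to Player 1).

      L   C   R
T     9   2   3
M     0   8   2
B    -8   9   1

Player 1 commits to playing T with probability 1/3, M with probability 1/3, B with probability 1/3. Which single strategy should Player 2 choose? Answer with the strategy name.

L

If Player 2 plays L, Player 1's expected payoff is (1/3)·9 + (1/3)·0 + (1/3)·(-8) = 1/3.
If Player 2 plays C, Player 1's expected payoff is (1/3)·2 + (1/3)·8 + (1/3)·9 = 19/3.
If Player 2 plays R, Player 1's expected payoff is (1/3)·3 + (1/3)·2 + (1/3)·1 = 2.
Player 2 minimizes Player 1's payoff; the smallest is 1/3, so the best response is L.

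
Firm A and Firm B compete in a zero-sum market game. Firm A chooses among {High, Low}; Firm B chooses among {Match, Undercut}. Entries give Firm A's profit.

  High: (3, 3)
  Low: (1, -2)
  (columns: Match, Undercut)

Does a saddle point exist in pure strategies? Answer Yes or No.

Yes

Row minima: High → 3, Low → -2; maximin = 3.
Column maxima: Match → 3, Undercut → 3; minimax = 3.
maximin = minimax = 3, so a saddle point exists.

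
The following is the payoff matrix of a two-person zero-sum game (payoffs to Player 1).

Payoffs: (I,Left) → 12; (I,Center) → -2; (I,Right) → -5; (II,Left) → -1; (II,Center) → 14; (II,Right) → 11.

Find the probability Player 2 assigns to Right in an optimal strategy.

13/29

Row minima: I → -5, II → -1; maximin = -1.
Column maxima: Left → 12, Center → 14, Right → 11; minimax = 11.
-1 ≠ 11, so there is no saddle point; optimal play is mixed.
Center is strictly dominated by Right (it gives Player 1 strictly more in every row), so Player 2 never plays it.
On the remaining 2×2 (I, II vs Left, Right):
Let Player 1 play I with probability p. Expected payoff against Left: 12p + (-1)(1−p) = 13p − 1; against Right: (-5)p + 11(1−p) = −16p + 11.
Setting these equal: 13p − 1 = −16p + 11 ⇒ 29p = 12 ⇒ p = 12/29, and the value is (13)·(12/29) − 1 = 127/29.
For Player 2: with q = P(Left), equating I's and II's payoffs gives 17q − 5 = −12q + 11 ⇒ q = 16/29.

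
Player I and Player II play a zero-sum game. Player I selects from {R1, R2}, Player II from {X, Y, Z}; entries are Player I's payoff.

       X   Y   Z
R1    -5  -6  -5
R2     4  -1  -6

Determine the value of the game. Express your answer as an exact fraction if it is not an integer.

Row minima: R1 → -6, R2 → -6; maximin = -6.
Column maxima: X → 4, Y → -1, Z → -5; minimax = -5.
-6 ≠ -5, so there is no saddle point; optimal play is mixed.
X is strictly dominated by Y (it gives Player I strictly more in every row), so Player II never plays it.
On the remaining 2×2 (R1, R2 vs Y, Z):
Let Player I play R1 with probability p. Expected payoff against Y: (-6)p + (-1)(1−p) = −5p − 1; against Z: (-5)p + (-6)(1−p) = p − 6.
Setting these equal: −5p − 1 = p − 6 ⇒ −6p = -5 ⇒ p = 5/6, and the value is (-5)·(5/6) − 1 = -31/6.
For Player II: with q = P(Y), equating R1's and R2's payoffs gives −q − 5 = 5q − 6 ⇒ q = 1/6.

-31/6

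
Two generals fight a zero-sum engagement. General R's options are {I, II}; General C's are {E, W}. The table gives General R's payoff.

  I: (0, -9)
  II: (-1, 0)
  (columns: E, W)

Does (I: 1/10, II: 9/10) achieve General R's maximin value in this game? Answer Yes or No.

Against E this mix gives (1/10)·0 + (9/10)·(-1) = -9/10.
Against W this mix gives (1/10)·(-9) + (9/10)·0 = -9/10.
All of General C's active replies (E, W) yield -9/10, and no column does worse for General R. The mix makes General C indifferent and guarantees -9/10, so it is optimal.

Yes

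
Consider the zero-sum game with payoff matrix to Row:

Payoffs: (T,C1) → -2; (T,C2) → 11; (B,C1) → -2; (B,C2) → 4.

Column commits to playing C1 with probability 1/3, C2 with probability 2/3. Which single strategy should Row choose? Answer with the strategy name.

T

Expected payoff of T: (1/3)·(-2) + (2/3)·11 = 20/3.
Expected payoff of B: (1/3)·(-2) + (2/3)·4 = 2.
The largest is 20/3, so Row's best response is T.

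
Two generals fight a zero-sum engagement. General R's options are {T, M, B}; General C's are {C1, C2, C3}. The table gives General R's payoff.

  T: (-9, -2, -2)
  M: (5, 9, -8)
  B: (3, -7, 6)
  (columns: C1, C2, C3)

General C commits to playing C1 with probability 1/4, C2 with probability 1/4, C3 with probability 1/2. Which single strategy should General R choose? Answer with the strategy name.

B

Expected payoff of T: (1/4)·(-9) + (1/4)·(-2) + (1/2)·(-2) = -15/4.
Expected payoff of M: (1/4)·5 + (1/4)·9 + (1/2)·(-8) = -1/2.
Expected payoff of B: (1/4)·3 + (1/4)·(-7) + (1/2)·6 = 2.
The largest is 2, so General R's best response is B.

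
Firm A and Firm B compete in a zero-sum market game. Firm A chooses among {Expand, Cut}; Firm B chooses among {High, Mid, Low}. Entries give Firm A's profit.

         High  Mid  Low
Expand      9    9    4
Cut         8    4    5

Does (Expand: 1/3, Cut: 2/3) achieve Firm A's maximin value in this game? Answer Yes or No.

No

Against High this mix gives (1/3)·9 + (2/3)·8 = 25/3.
Against Mid this mix gives (1/3)·9 + (2/3)·4 = 17/3.
Against Low this mix gives (1/3)·4 + (2/3)·5 = 14/3.
Firm B will play Low, holding Firm A to 14/3. Shifting weight toward the row that does better against Low would raise this floor (the equalizing mix achieves 29/6 against both Low and Mid), so the proposed strategy is not optimal.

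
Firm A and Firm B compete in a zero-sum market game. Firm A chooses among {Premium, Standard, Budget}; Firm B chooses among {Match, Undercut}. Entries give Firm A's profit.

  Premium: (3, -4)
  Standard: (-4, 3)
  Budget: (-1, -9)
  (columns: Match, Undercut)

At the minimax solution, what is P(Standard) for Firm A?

Row minima: Premium → -4, Standard → -4, Budget → -9; maximin = -4.
Column maxima: Match → 3, Undercut → 3; minimax = 3.
-4 ≠ 3, so there is no saddle point; optimal play is mixed.
Budget is strictly dominated by Premium, so Firm A never plays it.
On the remaining 2×2 (Premium, Standard vs Match, Undercut):
Let Firm A play Premium with probability p. Expected payoff against Match: 3p + (-4)(1−p) = 7p − 4; against Undercut: (-4)p + 3(1−p) = −7p + 3.
Setting these equal: 7p − 4 = −7p + 3 ⇒ 14p = 7 ⇒ p = 1/2, and the value is (7)·(1/2) − 4 = -1/2.
For Firm B: with q = P(Match), equating Premium's and Standard's payoffs gives 7q − 4 = −7q + 3 ⇒ q = 1/2.

1/2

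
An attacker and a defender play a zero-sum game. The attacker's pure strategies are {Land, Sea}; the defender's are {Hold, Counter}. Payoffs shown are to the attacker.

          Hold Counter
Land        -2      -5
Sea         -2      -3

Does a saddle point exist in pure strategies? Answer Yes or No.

Row minima: Land → -5, Sea → -3; maximin = -3.
Column maxima: Hold → -2, Counter → -3; minimax = -3.
maximin = minimax = -3, so a saddle point exists.

Yes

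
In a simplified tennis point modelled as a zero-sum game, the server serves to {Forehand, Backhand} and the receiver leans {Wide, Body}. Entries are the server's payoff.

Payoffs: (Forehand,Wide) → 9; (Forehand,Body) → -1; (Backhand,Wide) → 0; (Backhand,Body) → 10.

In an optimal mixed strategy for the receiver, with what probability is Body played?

9/20

Row minima: Forehand → -1, Backhand → 0; maximin = 0.
Column maxima: Wide → 9, Body → 10; minimax = 9.
0 ≠ 9, so there is no saddle point; optimal play is mixed.
Let the server play Forehand with probability p. Expected payoff against Wide: 9p + 0(1−p) = 9p; against Body: (-1)p + 10(1−p) = −11p + 10.
Setting these equal: 9p = −11p + 10 ⇒ 20p = 10 ⇒ p = 1/2, and the value is (9)·(1/2) = 9/2.
For the receiver: with q = P(Wide), equating Forehand's and Backhand's payoffs gives 10q − 1 = −10q + 10 ⇒ q = 11/20.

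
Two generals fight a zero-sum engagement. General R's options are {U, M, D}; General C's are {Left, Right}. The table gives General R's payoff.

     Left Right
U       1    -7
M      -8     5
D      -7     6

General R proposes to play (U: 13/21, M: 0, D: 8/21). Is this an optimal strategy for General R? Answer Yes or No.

Yes

Against Left this mix gives (13/21)·1 + (8/21)·(-7) = -43/21.
Against Right this mix gives (13/21)·(-7) + (8/21)·6 = -43/21.
All of General C's active replies (Left, Right) yield -43/21, and no column does worse for General R. The mix makes General C indifferent and guarantees -43/21, so it is optimal.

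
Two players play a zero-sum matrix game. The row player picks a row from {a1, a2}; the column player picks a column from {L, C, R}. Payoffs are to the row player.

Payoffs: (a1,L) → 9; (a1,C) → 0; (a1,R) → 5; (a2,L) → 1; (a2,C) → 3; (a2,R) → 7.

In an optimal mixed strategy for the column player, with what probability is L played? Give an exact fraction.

3/11

Row minima: a1 → 0, a2 → 1; maximin = 1.
Column maxima: L → 9, C → 3, R → 7; minimax = 3.
1 ≠ 3, so there is no saddle point; optimal play is mixed.
R is strictly dominated by C (it gives the row player strictly more in every row), so the column player never plays it.
On the remaining 2×2 (a1, a2 vs L, C):
Let the row player play a1 with probability p. Expected payoff against L: 9p + 1(1−p) = 8p + 1; against C: 0p + 3(1−p) = −3p + 3.
Setting these equal: 8p + 1 = −3p + 3 ⇒ 11p = 2 ⇒ p = 2/11, and the value is (8)·(2/11) + 1 = 27/11.
For the column player: with q = P(L), equating a1's and a2's payoffs gives 9q = −2q + 3 ⇒ q = 3/11.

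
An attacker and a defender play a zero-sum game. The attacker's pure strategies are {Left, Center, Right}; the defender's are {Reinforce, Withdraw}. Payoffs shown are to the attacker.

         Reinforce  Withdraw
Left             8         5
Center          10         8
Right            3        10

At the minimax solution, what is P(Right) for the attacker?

2/9

Row minima: Left → 5, Center → 8, Right → 3; maximin = 8.
Column maxima: Reinforce → 10, Withdraw → 10; minimax = 10.
8 ≠ 10, so there is no saddle point; optimal play is mixed.
Left is strictly dominated by Center, so the attacker never plays it.
On the remaining 2×2 (Center, Right vs Reinforce, Withdraw):
Let the attacker play Center with probability p. Expected payoff against Reinforce: 10p + 3(1−p) = 7p + 3; against Withdraw: 8p + 10(1−p) = −2p + 10.
Setting these equal: 7p + 3 = −2p + 10 ⇒ 9p = 7 ⇒ p = 7/9, and the value is (7)·(7/9) + 3 = 76/9.
For the defender: with q = P(Reinforce), equating Center's and Right's payoffs gives 2q + 8 = −7q + 10 ⇒ q = 2/9.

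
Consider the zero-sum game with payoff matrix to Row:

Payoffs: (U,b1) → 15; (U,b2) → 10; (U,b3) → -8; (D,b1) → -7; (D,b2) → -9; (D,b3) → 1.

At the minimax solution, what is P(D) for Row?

Row minima: U → -8, D → -9; maximin = -8.
Column maxima: b1 → 15, b2 → 10, b3 → 1; minimax = 1.
-8 ≠ 1, so there is no saddle point; optimal play is mixed.
b1 is strictly dominated by b2 (it gives Row strictly more in every row), so Column never plays it.
On the remaining 2×2 (U, D vs b2, b3):
Let Row play U with probability p. Expected payoff against b2: 10p + (-9)(1−p) = 19p − 9; against b3: (-8)p + 1(1−p) = −9p + 1.
Setting these equal: 19p − 9 = −9p + 1 ⇒ 28p = 10 ⇒ p = 5/14, and the value is (19)·(5/14) − 9 = -31/14.
For Column: with q = P(b2), equating U's and D's payoffs gives 18q − 8 = −10q + 1 ⇒ q = 9/28.

9/14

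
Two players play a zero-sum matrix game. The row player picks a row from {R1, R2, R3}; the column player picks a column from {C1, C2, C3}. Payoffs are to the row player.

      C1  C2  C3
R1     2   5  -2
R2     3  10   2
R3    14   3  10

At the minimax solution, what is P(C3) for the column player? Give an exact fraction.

Row minima: R1 → -2, R2 → 2, R3 → 3; maximin = 3.
Column maxima: C1 → 14, C2 → 10, C3 → 10; minimax = 10.
3 ≠ 10, so there is no saddle point; optimal play is mixed.
R1 is strictly dominated by R2, so the row player never plays it.
C1 is strictly dominated by C3 (it gives the row player strictly more in every row), so the column player never plays it.
On the remaining 2×2 (R2, R3 vs C2, C3):
Let the row player play R2 with probability p. Expected payoff against C2: 10p + 3(1−p) = 7p + 3; against C3: 2p + 10(1−p) = −8p + 10.
Setting these equal: 7p + 3 = −8p + 10 ⇒ 15p = 7 ⇒ p = 7/15, and the value is (7)·(7/15) + 3 = 94/15.
For the column player: with q = P(C2), equating R2's and R3's payoffs gives 8q + 2 = −7q + 10 ⇒ q = 8/15.

7/15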